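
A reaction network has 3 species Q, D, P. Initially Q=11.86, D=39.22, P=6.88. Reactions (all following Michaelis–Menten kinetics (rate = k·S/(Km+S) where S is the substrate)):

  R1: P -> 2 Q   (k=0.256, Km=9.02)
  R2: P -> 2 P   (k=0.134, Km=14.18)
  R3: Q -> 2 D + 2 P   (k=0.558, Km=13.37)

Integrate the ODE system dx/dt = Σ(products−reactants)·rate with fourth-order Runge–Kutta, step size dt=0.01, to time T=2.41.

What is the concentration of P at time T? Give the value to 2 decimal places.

P at T = 7.97

RK4 with dt=0.01: 241 steps to T=2.41. Trajectory (selected grid times):
t=0.00: Q=11.86 D=39.22 P=6.88
t=0.27: Q=11.85 D=39.36 P=7.00
t=0.54: Q=11.84 D=39.50 P=7.13
t=0.80: Q=11.83 D=39.64 P=7.25
t=1.07: Q=11.82 D=39.78 P=7.37
t=1.34: Q=11.81 D=39.92 P=7.49
t=1.61: Q=11.81 D=40.06 P=7.61
t=1.87: Q=11.80 D=40.20 P=7.73
t=2.14: Q=11.79 D=40.34 P=7.85
t=2.41: Q=11.79 D=40.48 P=7.97
Read off P at T=2.41: 7.97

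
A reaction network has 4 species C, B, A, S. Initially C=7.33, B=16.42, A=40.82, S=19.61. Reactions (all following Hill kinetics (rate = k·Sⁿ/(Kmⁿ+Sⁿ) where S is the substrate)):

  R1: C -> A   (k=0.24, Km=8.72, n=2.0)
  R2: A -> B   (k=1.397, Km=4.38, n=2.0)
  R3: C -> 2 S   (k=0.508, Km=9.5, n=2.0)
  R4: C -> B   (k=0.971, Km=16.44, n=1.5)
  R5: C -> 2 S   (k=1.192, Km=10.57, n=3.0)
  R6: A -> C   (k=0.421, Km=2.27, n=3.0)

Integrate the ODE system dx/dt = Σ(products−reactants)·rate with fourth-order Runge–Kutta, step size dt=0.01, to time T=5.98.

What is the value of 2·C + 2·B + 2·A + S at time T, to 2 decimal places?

Value at T = 148.75

Check how each reaction changes W = 2·C + 2·B + 2·A + S (weight of products minus weight of reactants):
R1: C -> A: (2·1) − (2·1) = 2 − 2 = 0
R2: A -> B: (2·1) − (2·1) = 2 − 2 = 0
R3: C -> 2 S: (1·2) − (2·1) = 2 − 2 = 0
R4: C -> B: (2·1) − (2·1) = 2 − 2 = 0
R5: C -> 2 S: (1·2) − (2·1) = 2 − 2 = 0
R6: A -> C: (2·1) − (2·1) = 2 − 2 = 0
Every reaction leaves W unchanged, so W is conserved and no simulation is needed: W(T) = W(0) = 2·7.33 + 2·16.42 + 2·40.82 + 19.61 = 148.75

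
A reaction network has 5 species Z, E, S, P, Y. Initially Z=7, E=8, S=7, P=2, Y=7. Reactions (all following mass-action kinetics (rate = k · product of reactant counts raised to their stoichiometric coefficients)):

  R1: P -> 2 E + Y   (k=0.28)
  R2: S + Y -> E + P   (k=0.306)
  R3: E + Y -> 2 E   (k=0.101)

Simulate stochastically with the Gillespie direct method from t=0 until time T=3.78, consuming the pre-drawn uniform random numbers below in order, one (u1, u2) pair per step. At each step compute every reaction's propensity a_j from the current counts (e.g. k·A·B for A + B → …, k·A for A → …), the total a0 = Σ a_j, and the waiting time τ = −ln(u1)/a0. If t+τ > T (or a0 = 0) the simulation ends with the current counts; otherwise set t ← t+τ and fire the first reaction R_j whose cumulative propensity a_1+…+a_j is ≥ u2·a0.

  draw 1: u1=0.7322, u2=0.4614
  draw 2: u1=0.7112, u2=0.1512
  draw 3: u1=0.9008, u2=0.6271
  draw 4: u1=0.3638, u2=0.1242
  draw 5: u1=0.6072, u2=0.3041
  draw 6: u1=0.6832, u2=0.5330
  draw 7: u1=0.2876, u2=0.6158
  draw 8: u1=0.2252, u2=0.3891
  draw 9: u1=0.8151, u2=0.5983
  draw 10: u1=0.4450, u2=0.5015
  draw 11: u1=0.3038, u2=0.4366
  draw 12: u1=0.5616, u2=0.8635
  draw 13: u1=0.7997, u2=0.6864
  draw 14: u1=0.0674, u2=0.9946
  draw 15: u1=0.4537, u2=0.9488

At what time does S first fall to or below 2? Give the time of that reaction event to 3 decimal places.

t=0.000: Z=7 E=8 S=7 P=2 Y=7
Draw 1: a1=0.560, a2=14.994, a3=5.656, a0=21.210; τ=−ln(0.7322)/21.210=0.015 → t=0.015; u2·a0=0.4614·21.210=9.786; a1=0.560 < 9.786 ≤ a1+a2=15.554 → R2 fires; Z=7 E=9 S=6 P=3 Y=6
Draw 2: a1=0.840, a2=11.016, a3=5.454, a0=17.310; τ=−ln(0.7112)/17.310=0.020 → t=0.034; u2·a0=0.1512·17.310=2.617; a1=0.840 < 2.617 ≤ a1+a2=11.856 → R2 fires; Z=7 E=10 S=5 P=4 Y=5
Draw 3: a1=1.120, a2=7.650, a3=5.050, a0=13.820; τ=−ln(0.9008)/13.820=0.008 → t=0.042; u2·a0=0.6271·13.820=8.667; a1=1.120 < 8.667 ≤ a1+a2=8.770 → R2 fires; Z=7 E=11 S=4 P=5 Y=4
Draw 4: a1=1.400, a2=4.896, a3=4.444, a0=10.740; τ=−ln(0.3638)/10.740=0.094 → t=0.136; u2·a0=0.1242·10.740=1.334 ≤ a1=1.400 → R1 fires; Z=7 E=13 S=4 P=4 Y=5
Draw 5: a1=1.120, a2=6.120, a3=6.565, a0=13.805; τ=−ln(0.6072)/13.805=0.036 → t=0.172; u2·a0=0.3041·13.805=4.198; a1=1.120 < 4.198 ≤ a1+a2=7.240 → R2 fires; Z=7 E=14 S=3 P=5 Y=4
Draw 6: a1=1.400, a2=3.672, a3=5.656, a0=10.728; τ=−ln(0.6832)/10.728=0.036 → t=0.208; u2·a0=0.5330·10.728=5.718; a1+a2=5.072 < 5.718 ≤ a1+…+a3=10.728 → R3 fires; Z=7 E=15 S=3 P=5 Y=3
Draw 7: a1=1.400, a2=2.754, a3=4.545, a0=8.699; τ=−ln(0.2876)/8.699=0.143 → t=0.351; u2·a0=0.6158·8.699=5.357; a1+a2=4.154 < 5.357 ≤ a1+…+a3=8.699 → R3 fires; Z=7 E=16 S=3 P=5 Y=2
Draw 8: a1=1.400, a2=1.836, a3=3.232, a0=6.468; τ=−ln(0.2252)/6.468=0.230 → t=0.581; u2·a0=0.3891·6.468=2.517; a1=1.400 < 2.517 ≤ a1+a2=3.236 → R2 fires; Z=7 E=17 S=2 P=6 Y=1
Draw 9: a1=1.680, a2=0.612, a3=1.717, a0=4.009; τ=−ln(0.8151)/4.009=0.051 → t=0.632; u2·a0=0.5983·4.009=2.399; a1+a2=2.292 < 2.399 ≤ a1+…+a3=4.009 → R3 fires; Z=7 E=18 S=2 P=6 Y=0
Draw 10: a1=1.680, a2=0.000, a3=0.000, a0=1.680; τ=−ln(0.4450)/1.680=0.482 → t=1.114; u2·a0=0.5015·1.680=0.843 ≤ a1=1.680 → R1 fires; Z=7 E=20 S=2 P=5 Y=1
Draw 11: a1=1.400, a2=0.612, a3=2.020, a0=4.032; τ=−ln(0.3038)/4.032=0.295 → t=1.410; u2·a0=0.4366·4.032=1.760; a1=1.400 < 1.760 ≤ a1+a2=2.012 → R2 fires; Z=7 E=21 S=1 P=6 Y=0
Draw 12: a1=1.680, a2=0.000, a3=0.000, a0=1.680; τ=−ln(0.5616)/1.680=0.343 → t=1.753; u2·a0=0.8635·1.680=1.451 ≤ a1=1.680 → R1 fires; Z=7 E=23 S=1 P=5 Y=1
Draw 13: a1=1.400, a2=0.306, a3=2.323, a0=4.029; τ=−ln(0.7997)/4.029=0.055 → t=1.809; u2·a0=0.6864·4.029=2.766; a1+a2=1.706 < 2.766 ≤ a1+…+a3=4.029 → R3 fires; Z=7 E=24 S=1 P=5 Y=0
Draw 14: a1=1.400, a2=0.000, a3=0.000, a0=1.400; τ=−ln(0.0674)/1.400=1.927 → t=3.735; u2·a0=0.9946·1.400=1.392 ≤ a1=1.400 → R1 fires; Z=7 E=26 S=1 P=4 Y=1
Draw 15: a1=1.120, a2=0.306, a3=2.626, a0=4.052; τ=−ln(0.4537)/4.052=0.195 → t=3.930 > T=3.78: stop.
S first becomes ≤ 2 when it reaches 2 at the event at t=0.581.

Threshold first reached at t = 0.581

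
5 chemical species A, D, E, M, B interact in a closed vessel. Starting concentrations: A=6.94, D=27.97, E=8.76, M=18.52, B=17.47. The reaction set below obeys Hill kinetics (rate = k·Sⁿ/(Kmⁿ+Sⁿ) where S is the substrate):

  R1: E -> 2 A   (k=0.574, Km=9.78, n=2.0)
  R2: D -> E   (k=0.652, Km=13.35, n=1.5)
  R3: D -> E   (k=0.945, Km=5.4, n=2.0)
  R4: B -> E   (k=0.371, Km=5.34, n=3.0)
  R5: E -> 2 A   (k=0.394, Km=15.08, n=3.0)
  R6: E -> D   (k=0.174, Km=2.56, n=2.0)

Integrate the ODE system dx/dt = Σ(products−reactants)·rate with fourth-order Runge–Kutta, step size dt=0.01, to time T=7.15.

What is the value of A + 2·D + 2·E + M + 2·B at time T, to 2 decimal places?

Check how each reaction changes W = A + 2·D + 2·E + M + 2·B (weight of products minus weight of reactants):
R1: E -> 2 A: (1·2) − (2·1) = 2 − 2 = 0
R2: D -> E: (2·1) − (2·1) = 2 − 2 = 0
R3: D -> E: (2·1) − (2·1) = 2 − 2 = 0
R4: B -> E: (2·1) − (2·1) = 2 − 2 = 0
R5: E -> 2 A: (1·2) − (2·1) = 2 − 2 = 0
R6: E -> D: (2·1) − (2·1) = 2 − 2 = 0
Every reaction leaves W unchanged, so W is conserved and no simulation is needed: W(T) = W(0) = 6.94 + 2·27.97 + 2·8.76 + 18.52 + 2·17.47 = 133.86

Value at T = 133.86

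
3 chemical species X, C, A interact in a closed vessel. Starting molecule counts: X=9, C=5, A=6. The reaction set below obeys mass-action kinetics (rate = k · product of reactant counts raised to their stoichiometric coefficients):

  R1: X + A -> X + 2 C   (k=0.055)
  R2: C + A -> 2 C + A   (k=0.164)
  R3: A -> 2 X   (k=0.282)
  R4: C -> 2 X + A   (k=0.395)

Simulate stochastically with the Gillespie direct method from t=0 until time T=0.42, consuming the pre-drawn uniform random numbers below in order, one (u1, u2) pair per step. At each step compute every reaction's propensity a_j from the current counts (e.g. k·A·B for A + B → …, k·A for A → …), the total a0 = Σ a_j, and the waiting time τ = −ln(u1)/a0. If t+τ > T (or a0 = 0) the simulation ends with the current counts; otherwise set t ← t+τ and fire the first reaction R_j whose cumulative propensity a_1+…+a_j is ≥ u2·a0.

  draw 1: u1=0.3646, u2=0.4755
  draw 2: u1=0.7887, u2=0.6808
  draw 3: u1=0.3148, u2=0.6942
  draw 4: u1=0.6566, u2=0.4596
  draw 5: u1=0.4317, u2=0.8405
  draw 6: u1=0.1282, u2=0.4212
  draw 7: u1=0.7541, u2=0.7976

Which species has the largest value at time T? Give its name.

t=0.000: X=9 C=5 A=6
Draw 1: a1=2.970, a2=4.920, a3=1.692, a4=1.975, a0=11.557; τ=−ln(0.3646)/11.557=0.087 → t=0.087; u2·a0=0.4755·11.557=5.495; a1=2.970 < 5.495 ≤ a1+a2=7.890 → R2 fires; X=9 C=6 A=6
Draw 2: a1=2.970, a2=5.904, a3=1.692, a4=2.370, a0=12.936; τ=−ln(0.7887)/12.936=0.018 → t=0.106; u2·a0=0.6808·12.936=8.807; a1=2.970 < 8.807 ≤ a1+a2=8.874 → R2 fires; X=9 C=7 A=6
Draw 3: a1=2.970, a2=6.888, a3=1.692, a4=2.765, a0=14.315; τ=−ln(0.3148)/14.315=0.081 → t=0.186; u2·a0=0.6942·14.315=9.937; a1+a2=9.858 < 9.937 ≤ a1+…+a3=11.550 → R3 fires; X=11 C=7 A=5
Draw 4: a1=3.025, a2=5.740, a3=1.410, a4=2.765, a0=12.940; τ=−ln(0.6566)/12.940=0.033 → t=0.219; u2·a0=0.4596·12.940=5.947; a1=3.025 < 5.947 ≤ a1+a2=8.765 → R2 fires; X=11 C=8 A=5
Draw 5: a1=3.025, a2=6.560, a3=1.410, a4=3.160, a0=14.155; τ=−ln(0.4317)/14.155=0.059 → t=0.278; u2·a0=0.8405·14.155=11.897; a1+…+a3=10.995 < 11.897 ≤ a1+…+a4=14.155 → R4 fires; X=13 C=7 A=6
Draw 6: a1=4.290, a2=6.888, a3=1.692, a4=2.765, a0=15.635; τ=−ln(0.1282)/15.635=0.131 → t=0.410; u2·a0=0.4212·15.635=6.585; a1=4.290 < 6.585 ≤ a1+a2=11.178 → R2 fires; X=13 C=8 A=6
Draw 7: a1=4.290, a2=7.872, a3=1.692, a4=3.160, a0=17.014; τ=−ln(0.7541)/17.014=0.017 → t=0.426 > T=0.42: stop.
At T=0.42: X=13 C=8 A=6; the largest is X.

Dominant species at T: X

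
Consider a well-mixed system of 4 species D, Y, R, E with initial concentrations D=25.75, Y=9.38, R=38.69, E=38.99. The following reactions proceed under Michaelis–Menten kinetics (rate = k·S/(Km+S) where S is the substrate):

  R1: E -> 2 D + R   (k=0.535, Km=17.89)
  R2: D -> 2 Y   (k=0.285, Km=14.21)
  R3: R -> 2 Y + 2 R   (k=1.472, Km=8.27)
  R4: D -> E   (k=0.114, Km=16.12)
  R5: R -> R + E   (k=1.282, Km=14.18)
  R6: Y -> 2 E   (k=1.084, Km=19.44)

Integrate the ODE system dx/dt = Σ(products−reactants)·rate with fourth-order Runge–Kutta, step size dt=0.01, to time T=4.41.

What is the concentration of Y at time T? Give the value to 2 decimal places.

Y at T = 19.84

RK4 with dt=0.01: 441 steps to T=4.41. Trajectory (selected grid times):
t=0.00: D=25.75 Y=9.38 R=38.69 E=38.99
t=0.49: D=25.99 Y=10.57 R=39.47 E=39.67
t=0.98: D=26.22 Y=11.75 R=40.24 E=40.37
t=1.47: D=26.46 Y=12.93 R=41.03 E=41.10
t=1.96: D=26.70 Y=14.09 R=41.81 E=41.86
t=2.45: D=26.94 Y=15.25 R=42.60 E=42.63
t=2.94: D=27.19 Y=16.41 R=43.39 E=43.43
t=3.43: D=27.43 Y=17.56 R=44.18 E=44.25
t=3.92: D=27.68 Y=18.70 R=44.98 E=45.09
t=4.41: D=27.93 Y=19.84 R=45.77 E=45.94
Read off Y at T=4.41: 19.84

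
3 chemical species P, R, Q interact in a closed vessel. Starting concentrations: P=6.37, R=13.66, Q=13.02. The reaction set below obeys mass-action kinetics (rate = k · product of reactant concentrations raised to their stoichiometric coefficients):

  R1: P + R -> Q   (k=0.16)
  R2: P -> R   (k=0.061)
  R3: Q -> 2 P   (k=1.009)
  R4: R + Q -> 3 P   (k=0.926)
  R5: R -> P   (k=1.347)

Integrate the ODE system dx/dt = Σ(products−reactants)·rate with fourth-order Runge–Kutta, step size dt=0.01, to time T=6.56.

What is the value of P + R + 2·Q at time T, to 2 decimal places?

Value at T = 46.07

Check how each reaction changes W = P + R + 2·Q (weight of products minus weight of reactants):
R1: P + R -> Q: (2·1) − (1·1 + 1·1) = 2 − 2 = 0
R2: P -> R: (1·1) − (1·1) = 1 − 1 = 0
R3: Q -> 2 P: (1·2) − (2·1) = 2 − 2 = 0
R4: R + Q -> 3 P: (1·3) − (1·1 + 2·1) = 3 − 3 = 0
R5: R -> P: (1·1) − (1·1) = 1 − 1 = 0
Every reaction leaves W unchanged, so W is conserved and no simulation is needed: W(T) = W(0) = 6.37 + 13.66 + 2·13.02 = 46.07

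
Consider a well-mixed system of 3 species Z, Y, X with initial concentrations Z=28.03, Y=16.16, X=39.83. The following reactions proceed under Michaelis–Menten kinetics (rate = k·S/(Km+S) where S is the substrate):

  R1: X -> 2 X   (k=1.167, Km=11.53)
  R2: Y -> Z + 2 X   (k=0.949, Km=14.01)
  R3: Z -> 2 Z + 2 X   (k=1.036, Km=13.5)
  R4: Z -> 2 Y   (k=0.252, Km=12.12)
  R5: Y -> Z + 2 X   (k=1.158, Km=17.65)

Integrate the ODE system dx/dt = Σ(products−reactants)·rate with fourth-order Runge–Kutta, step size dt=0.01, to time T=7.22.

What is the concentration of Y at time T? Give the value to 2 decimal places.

Y at T = 11.76

RK4 with dt=0.01: 722 steps to T=7.22. Trajectory (selected grid times):
t=0.00: Z=28.03 Y=16.16 X=39.83
t=0.80: Z=29.29 Y=15.60 X=43.37
t=1.60: Z=30.55 Y=15.06 X=46.91
t=2.41: Z=31.81 Y=14.53 X=50.49
t=3.21: Z=33.05 Y=14.03 X=54.02
t=4.01: Z=34.27 Y=13.54 X=57.54
t=4.81: Z=35.49 Y=13.07 X=61.06
t=5.62: Z=36.71 Y=12.62 X=64.60
t=6.42: Z=37.90 Y=12.18 X=68.09
t=7.22: Z=39.09 Y=11.76 X=71.57
Read off Y at T=7.22: 11.76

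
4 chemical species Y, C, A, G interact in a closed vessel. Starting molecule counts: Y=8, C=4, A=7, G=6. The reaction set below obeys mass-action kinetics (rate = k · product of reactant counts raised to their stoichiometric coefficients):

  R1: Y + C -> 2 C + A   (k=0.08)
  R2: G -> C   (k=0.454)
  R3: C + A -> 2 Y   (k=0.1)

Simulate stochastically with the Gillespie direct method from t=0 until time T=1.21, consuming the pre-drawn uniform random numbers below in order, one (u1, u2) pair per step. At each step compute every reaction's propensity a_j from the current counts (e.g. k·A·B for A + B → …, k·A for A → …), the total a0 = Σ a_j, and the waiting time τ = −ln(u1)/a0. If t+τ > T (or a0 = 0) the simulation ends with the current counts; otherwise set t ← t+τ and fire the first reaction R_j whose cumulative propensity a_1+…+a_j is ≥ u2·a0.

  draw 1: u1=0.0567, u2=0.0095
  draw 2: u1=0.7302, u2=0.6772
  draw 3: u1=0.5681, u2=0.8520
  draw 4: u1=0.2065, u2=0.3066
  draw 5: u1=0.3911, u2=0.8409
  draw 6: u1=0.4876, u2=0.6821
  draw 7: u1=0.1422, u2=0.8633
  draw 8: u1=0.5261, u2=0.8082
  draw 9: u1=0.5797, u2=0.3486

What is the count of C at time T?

C at T = 2

t=0.000: Y=8 C=4 A=7 G=6
Draw 1: a1=2.560, a2=2.724, a3=2.800, a0=8.084; τ=−ln(0.0567)/8.084=0.355 → t=0.355; u2·a0=0.0095·8.084=0.077 ≤ a1=2.560 → R1 fires; Y=7 C=5 A=8 G=6
Draw 2: a1=2.800, a2=2.724, a3=4.000, a0=9.524; τ=−ln(0.7302)/9.524=0.033 → t=0.388; u2·a0=0.6772·9.524=6.450; a1+a2=5.524 < 6.450 ≤ a1+…+a3=9.524 → R3 fires; Y=9 C=4 A=7 G=6
Draw 3: a1=2.880, a2=2.724, a3=2.800, a0=8.404; τ=−ln(0.5681)/8.404=0.067 → t=0.455; u2·a0=0.8520·8.404=7.160; a1+a2=5.604 < 7.160 ≤ a1+…+a3=8.404 → R3 fires; Y=11 C=3 A=6 G=6
Draw 4: a1=2.640, a2=2.724, a3=1.800, a0=7.164; τ=−ln(0.2065)/7.164=0.220 → t=0.676; u2·a0=0.3066·7.164=2.196 ≤ a1=2.640 → R1 fires; Y=10 C=4 A=7 G=6
Draw 5: a1=3.200, a2=2.724, a3=2.800, a0=8.724; τ=−ln(0.3911)/8.724=0.108 → t=0.783; u2·a0=0.8409·8.724=7.336; a1+a2=5.924 < 7.336 ≤ a1+…+a3=8.724 → R3 fires; Y=12 C=3 A=6 G=6
Draw 6: a1=2.880, a2=2.724, a3=1.800, a0=7.404; τ=−ln(0.4876)/7.404=0.097 → t=0.880; u2·a0=0.6821·7.404=5.050; a1=2.880 < 5.050 ≤ a1+a2=5.604 → R2 fires; Y=12 C=4 A=6 G=5
Draw 7: a1=3.840, a2=2.270, a3=2.400, a0=8.510; τ=−ln(0.1422)/8.510=0.229 → t=1.109; u2·a0=0.8633·8.510=7.347; a1+a2=6.110 < 7.347 ≤ a1+…+a3=8.510 → R3 fires; Y=14 C=3 A=5 G=5
Draw 8: a1=3.360, a2=2.270, a3=1.500, a0=7.130; τ=−ln(0.5261)/7.130=0.090 → t=1.199; u2·a0=0.8082·7.130=5.762; a1+a2=5.630 < 5.762 ≤ a1+…+a3=7.130 → R3 fires; Y=16 C=2 A=4 G=5
Draw 9: a1=2.560, a2=2.270, a3=0.800, a0=5.630; τ=−ln(0.5797)/5.630=0.097 → t=1.296 > T=1.21: stop.
Read off C at T=1.21: 2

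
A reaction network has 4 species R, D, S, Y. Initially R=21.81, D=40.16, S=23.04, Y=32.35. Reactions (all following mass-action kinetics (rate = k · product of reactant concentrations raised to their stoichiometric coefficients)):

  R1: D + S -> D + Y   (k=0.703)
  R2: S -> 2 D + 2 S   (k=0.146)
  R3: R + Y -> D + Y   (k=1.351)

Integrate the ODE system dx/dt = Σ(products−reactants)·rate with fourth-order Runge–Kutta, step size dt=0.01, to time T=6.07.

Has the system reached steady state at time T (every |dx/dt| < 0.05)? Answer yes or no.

Steady state at T: yes

RK4 with dt=0.01: 607 steps to T=6.07. Trajectory (selected grid times):
t=0.00: R=21.81 D=40.16 S=23.04 Y=32.35
t=0.67: R=0.00 D=62.15 S=0.00 Y=55.48
t=1.35: R=0.00 D=62.15 S=0.00 Y=55.48
t=2.02: R=0.00 D=62.15 S=0.00 Y=55.48
t=2.70: R=0.00 D=62.15 S=0.00 Y=55.48
t=3.37: R=0.00 D=62.15 S=0.00 Y=55.48
t=4.05: R=0.00 D=62.15 S=0.00 Y=55.48
t=4.72: R=0.00 D=62.15 S=0.00 Y=55.48
t=5.40: R=0.00 D=62.15 S=0.00 Y=55.48
t=6.07: R=0.00 D=62.15 S=0.00 Y=55.48
Rates at T: R1=0.0000, R2=0.0000, R3=0.0000
dx/dt at T (Σ net stoichiometry × rate): R=-0.0000, D=+0.0000, S=-0.0000, Y=+0.0000
Largest |dx/dt| is |+0.0000| (Y) < 0.05 → steady.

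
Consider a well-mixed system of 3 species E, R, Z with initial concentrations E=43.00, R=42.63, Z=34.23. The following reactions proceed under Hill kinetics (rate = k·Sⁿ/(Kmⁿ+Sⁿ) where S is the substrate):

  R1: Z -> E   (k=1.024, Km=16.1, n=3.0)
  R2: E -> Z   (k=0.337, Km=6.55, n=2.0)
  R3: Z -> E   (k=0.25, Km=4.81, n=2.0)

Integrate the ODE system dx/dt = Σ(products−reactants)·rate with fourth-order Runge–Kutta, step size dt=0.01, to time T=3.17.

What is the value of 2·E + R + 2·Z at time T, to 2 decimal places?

Value at T = 197.09

Check how each reaction changes W = 2·E + R + 2·Z (weight of products minus weight of reactants):
R1: Z -> E: (2·1) − (2·1) = 2 − 2 = 0
R2: E -> Z: (2·1) − (2·1) = 2 − 2 = 0
R3: Z -> E: (2·1) − (2·1) = 2 − 2 = 0
Every reaction leaves W unchanged, so W is conserved and no simulation is needed: W(T) = W(0) = 2·43.00 + 42.63 + 2·34.23 = 197.09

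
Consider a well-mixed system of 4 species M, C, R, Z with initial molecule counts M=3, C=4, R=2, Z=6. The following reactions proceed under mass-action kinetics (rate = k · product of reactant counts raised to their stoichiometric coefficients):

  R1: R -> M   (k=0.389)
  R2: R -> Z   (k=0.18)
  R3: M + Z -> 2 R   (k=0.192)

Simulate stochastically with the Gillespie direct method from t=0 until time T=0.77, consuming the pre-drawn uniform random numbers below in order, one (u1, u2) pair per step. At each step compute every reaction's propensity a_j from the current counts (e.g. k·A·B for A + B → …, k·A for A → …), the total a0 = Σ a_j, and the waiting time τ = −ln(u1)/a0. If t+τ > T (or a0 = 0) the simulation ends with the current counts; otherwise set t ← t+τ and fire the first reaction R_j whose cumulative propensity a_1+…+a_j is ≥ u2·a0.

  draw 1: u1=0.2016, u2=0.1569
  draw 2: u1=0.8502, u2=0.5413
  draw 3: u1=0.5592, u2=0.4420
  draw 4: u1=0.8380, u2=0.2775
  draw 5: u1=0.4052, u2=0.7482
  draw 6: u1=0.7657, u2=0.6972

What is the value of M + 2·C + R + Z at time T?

Value at T = 19

Check how each reaction changes W = M + 2·C + R + Z (weight of products minus weight of reactants):
R1: R -> M: (1·1) − (1·1) = 1 − 1 = 0
R2: R -> Z: (1·1) − (1·1) = 1 − 1 = 0
R3: M + Z -> 2 R: (1·2) − (1·1 + 1·1) = 2 − 2 = 0
Every reaction leaves W unchanged, so W is conserved and no simulation is needed: W(T) = W(0) = 3 + 2·4 + 2 + 6 = 19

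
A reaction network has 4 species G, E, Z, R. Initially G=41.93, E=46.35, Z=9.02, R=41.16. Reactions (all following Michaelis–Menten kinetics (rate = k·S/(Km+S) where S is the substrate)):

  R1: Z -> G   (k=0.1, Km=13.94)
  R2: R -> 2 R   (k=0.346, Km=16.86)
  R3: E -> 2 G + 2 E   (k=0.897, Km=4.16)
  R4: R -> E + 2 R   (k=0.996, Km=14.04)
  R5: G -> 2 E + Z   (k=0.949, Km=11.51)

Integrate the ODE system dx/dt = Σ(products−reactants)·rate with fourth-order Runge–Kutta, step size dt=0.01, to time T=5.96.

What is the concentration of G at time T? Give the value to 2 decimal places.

G at T = 47.64

RK4 with dt=0.01: 596 steps to T=5.96. Trajectory (selected grid times):
t=0.00: G=41.93 E=46.35 Z=9.02 R=41.16
t=0.66: G=42.55 E=48.37 Z=9.49 R=41.81
t=1.32: G=43.18 E=50.40 Z=9.95 R=42.47
t=1.99: G=43.82 E=52.46 Z=10.43 R=43.14
t=2.65: G=44.45 E=54.50 Z=10.90 R=43.80
t=3.31: G=45.08 E=56.55 Z=11.36 R=44.46
t=3.97: G=45.71 E=58.60 Z=11.83 R=45.13
t=4.64: G=46.36 E=60.69 Z=12.31 R=45.81
t=5.30: G=47.00 E=62.75 Z=12.78 R=46.48
t=5.96: G=47.64 E=64.82 Z=13.25 R=47.15
Read off G at T=5.96: 47.64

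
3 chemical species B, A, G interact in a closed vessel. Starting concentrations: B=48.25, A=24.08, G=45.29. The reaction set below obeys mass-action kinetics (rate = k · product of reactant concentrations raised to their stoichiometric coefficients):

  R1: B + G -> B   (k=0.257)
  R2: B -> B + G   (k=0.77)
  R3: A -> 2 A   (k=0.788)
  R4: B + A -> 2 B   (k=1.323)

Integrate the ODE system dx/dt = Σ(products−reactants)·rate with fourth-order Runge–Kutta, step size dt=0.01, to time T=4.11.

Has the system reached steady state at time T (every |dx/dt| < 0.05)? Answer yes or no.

Steady state at T: yes

RK4 with dt=0.01: 411 steps to T=4.11. Trajectory (selected grid times):
t=0.00: B=48.25 A=24.08 G=45.29
t=0.46: B=72.57 A=0.00 G=3.00
t=0.91: B=72.57 A=0.00 G=3.00
t=1.37: B=72.57 A=0.00 G=3.00
t=1.83: B=72.57 A=0.00 G=3.00
t=2.28: B=72.57 A=0.00 G=3.00
t=2.74: B=72.57 A=0.00 G=3.00
t=3.20: B=72.57 A=0.00 G=3.00
t=3.65: B=72.57 A=0.00 G=3.00
t=4.11: B=72.57 A=0.00 G=3.00
Rates at T: R1=55.8815, R2=55.8815, R3=0.0000, R4=0.0000
dx/dt at T (Σ net stoichiometry × rate): B=+0.0000, A=-0.0000, G=-0.0000
Largest |dx/dt| is |-0.0000| (G) < 0.05 → steady.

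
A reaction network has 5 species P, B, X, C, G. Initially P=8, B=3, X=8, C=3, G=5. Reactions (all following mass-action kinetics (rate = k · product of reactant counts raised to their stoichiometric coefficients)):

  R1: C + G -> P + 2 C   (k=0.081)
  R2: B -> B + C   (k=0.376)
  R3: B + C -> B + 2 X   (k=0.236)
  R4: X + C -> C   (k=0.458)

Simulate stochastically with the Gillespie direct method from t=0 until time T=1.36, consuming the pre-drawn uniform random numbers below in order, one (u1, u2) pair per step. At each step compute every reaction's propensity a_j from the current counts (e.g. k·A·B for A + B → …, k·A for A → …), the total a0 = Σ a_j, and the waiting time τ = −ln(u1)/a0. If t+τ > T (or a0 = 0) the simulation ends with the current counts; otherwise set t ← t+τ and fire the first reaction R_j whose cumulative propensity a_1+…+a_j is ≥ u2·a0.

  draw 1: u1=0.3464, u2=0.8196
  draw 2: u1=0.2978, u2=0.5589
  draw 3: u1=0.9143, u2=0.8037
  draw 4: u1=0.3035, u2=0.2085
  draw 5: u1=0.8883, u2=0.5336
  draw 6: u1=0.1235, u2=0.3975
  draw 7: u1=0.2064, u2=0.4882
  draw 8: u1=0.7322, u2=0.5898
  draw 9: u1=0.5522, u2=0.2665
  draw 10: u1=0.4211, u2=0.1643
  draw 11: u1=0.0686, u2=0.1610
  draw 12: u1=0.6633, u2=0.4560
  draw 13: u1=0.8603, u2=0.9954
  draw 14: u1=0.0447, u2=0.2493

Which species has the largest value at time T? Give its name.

Dominant species at T: P

t=0.000: P=8 B=3 X=8 C=3 G=5
Draw 1: a1=1.215, a2=1.128, a3=2.124, a4=10.992, a0=15.459; τ=−ln(0.3464)/15.459=0.069 → t=0.069; u2·a0=0.8196·15.459=12.670; a1+…+a3=4.467 < 12.670 ≤ a1+…+a4=15.459 → R4 fires; P=8 B=3 X=7 C=3 G=5
Draw 2: a1=1.215, a2=1.128, a3=2.124, a4=9.618, a0=14.085; τ=−ln(0.2978)/14.085=0.086 → t=0.155; u2·a0=0.5589·14.085=7.872; a1+…+a3=4.467 < 7.872 ≤ a1+…+a4=14.085 → R4 fires; P=8 B=3 X=6 C=3 G=5
Draw 3: a1=1.215, a2=1.128, a3=2.124, a4=8.244, a0=12.711; τ=−ln(0.9143)/12.711=0.007 → t=0.162; u2·a0=0.8037·12.711=10.216; a1+…+a3=4.467 < 10.216 ≤ a1+…+a4=12.711 → R4 fires; P=8 B=3 X=5 C=3 G=5
Draw 4: a1=1.215, a2=1.128, a3=2.124, a4=6.870, a0=11.337; τ=−ln(0.3035)/11.337=0.105 → t=0.267; u2·a0=0.2085·11.337=2.364; a1+a2=2.343 < 2.364 ≤ a1+…+a3=4.467 → R3 fires; P=8 B=3 X=7 C=2 G=5
Draw 5: a1=0.810, a2=1.128, a3=1.416, a4=6.412, a0=9.766; τ=−ln(0.8883)/9.766=0.012 → t=0.279; u2·a0=0.5336·9.766=5.211; a1+…+a3=3.354 < 5.211 ≤ a1+…+a4=9.766 → R4 fires; P=8 B=3 X=6 C=2 G=5
Draw 6: a1=0.810, a2=1.128, a3=1.416, a4=5.496, a0=8.850; τ=−ln(0.1235)/8.850=0.236 → t=0.515; u2·a0=0.3975·8.850=3.518; a1+…+a3=3.354 < 3.518 ≤ a1+…+a4=8.850 → R4 fires; P=8 B=3 X=5 C=2 G=5
Draw 7: a1=0.810, a2=1.128, a3=1.416, a4=4.580, a0=7.934; τ=−ln(0.2064)/7.934=0.199 → t=0.714; u2·a0=0.4882·7.934=3.873; a1+…+a3=3.354 < 3.873 ≤ a1+…+a4=7.934 → R4 fires; P=8 B=3 X=4 C=2 G=5
Draw 8: a1=0.810, a2=1.128, a3=1.416, a4=3.664, a0=7.018; τ=−ln(0.7322)/7.018=0.044 → t=0.759; u2·a0=0.5898·7.018=4.139; a1+…+a3=3.354 < 4.139 ≤ a1+…+a4=7.018 → R4 fires; P=8 B=3 X=3 C=2 G=5
Draw 9: a1=0.810, a2=1.128, a3=1.416, a4=2.748, a0=6.102; τ=−ln(0.5522)/6.102=0.097 → t=0.856; u2·a0=0.2665·6.102=1.626; a1=0.810 < 1.626 ≤ a1+a2=1.938 → R2 fires; P=8 B=3 X=3 C=3 G=5
Draw 10: a1=1.215, a2=1.128, a3=2.124, a4=4.122, a0=8.589; τ=−ln(0.4211)/8.589=0.101 → t=0.957; u2·a0=0.1643·8.589=1.411; a1=1.215 < 1.411 ≤ a1+a2=2.343 → R2 fires; P=8 B=3 X=3 C=4 G=5
Draw 11: a1=1.620, a2=1.128, a3=2.832, a4=5.496, a0=11.076; τ=−ln(0.0686)/11.076=0.242 → t=1.198; u2·a0=0.1610·11.076=1.783; a1=1.620 < 1.783 ≤ a1+a2=2.748 → R2 fires; P=8 B=3 X=3 C=5 G=5
Draw 12: a1=2.025, a2=1.128, a3=3.540, a4=6.870, a0=13.563; τ=−ln(0.6633)/13.563=0.030 → t=1.229; u2·a0=0.4560·13.563=6.185; a1+a2=3.153 < 6.185 ≤ a1+…+a3=6.693 → R3 fires; P=8 B=3 X=5 C=4 G=5
Draw 13: a1=1.620, a2=1.128, a3=2.832, a4=9.160, a0=14.740; τ=−ln(0.8603)/14.740=0.010 → t=1.239; u2·a0=0.9954·14.740=14.672; a1+…+a3=5.580 < 14.672 ≤ a1+…+a4=14.740 → R4 fires; P=8 B=3 X=4 C=4 G=5
Draw 14: a1=1.620, a2=1.128, a3=2.832, a4=7.328, a0=12.908; τ=−ln(0.0447)/12.908=0.241 → t=1.480 > T=1.36: stop.
At T=1.36: P=8 B=3 X=4 C=4 G=5; the largest is P.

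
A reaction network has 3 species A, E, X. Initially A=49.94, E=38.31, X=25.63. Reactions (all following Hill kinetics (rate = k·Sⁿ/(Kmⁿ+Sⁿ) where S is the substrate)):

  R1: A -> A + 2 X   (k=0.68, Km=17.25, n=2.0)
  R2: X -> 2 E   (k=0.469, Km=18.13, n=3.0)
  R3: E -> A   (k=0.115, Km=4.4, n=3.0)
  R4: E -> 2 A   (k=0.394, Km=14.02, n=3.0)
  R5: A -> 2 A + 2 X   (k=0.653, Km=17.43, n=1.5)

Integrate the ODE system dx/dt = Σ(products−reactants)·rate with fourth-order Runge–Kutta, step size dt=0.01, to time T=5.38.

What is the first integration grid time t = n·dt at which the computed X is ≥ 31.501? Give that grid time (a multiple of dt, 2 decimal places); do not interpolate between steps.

Threshold first reached at t = 3.02

RK4 with dt=0.01: 538 steps to T=5.38. Trajectory (selected grid times):
t=0.00: A=49.94 E=38.31 X=25.63
t=0.60: A=50.79 E=38.44 X=26.80
t=1.20: A=51.63 E=38.58 X=27.97
t=1.79: A=52.47 E=38.73 X=29.12
t=2.39: A=53.32 E=38.89 X=30.28
t=2.99: A=54.17 E=39.07 X=31.45
t=3.01: A=54.20 E=39.07 X=31.49
t=3.02: A=54.21 E=39.08 X=31.51
t=3.59: A=55.02 E=39.25 X=32.62
t=4.18: A=55.86 E=39.44 X=33.77
t=4.78: A=56.72 E=39.63 X=34.94
t=5.38: A=57.57 E=39.83 X=36.11
X(3.01)=31.490 < 31.501 but X(3.02)=31.510 ≥ 31.501, so the first grid time is t=3.02.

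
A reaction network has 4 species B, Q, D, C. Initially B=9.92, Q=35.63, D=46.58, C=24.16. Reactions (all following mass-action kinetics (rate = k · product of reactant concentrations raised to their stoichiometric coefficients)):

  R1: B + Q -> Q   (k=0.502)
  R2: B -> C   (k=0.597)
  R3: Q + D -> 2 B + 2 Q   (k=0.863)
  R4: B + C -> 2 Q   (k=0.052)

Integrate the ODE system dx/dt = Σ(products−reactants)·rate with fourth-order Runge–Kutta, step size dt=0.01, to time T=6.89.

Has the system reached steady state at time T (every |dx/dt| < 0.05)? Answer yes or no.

RK4 with dt=0.01: 689 steps to T=6.89. Trajectory (selected grid times):
t=0.00: B=9.92 Q=35.63 D=46.58 C=24.16
t=0.77: B=0.00 Q=88.65 D=0.00 C=22.52
t=1.53: B=0.00 Q=88.65 D=0.00 C=22.52
t=2.30: B=0.00 Q=88.65 D=0.00 C=22.52
t=3.06: B=0.00 Q=88.65 D=0.00 C=22.52
t=3.83: B=0.00 Q=88.65 D=0.00 C=22.52
t=4.59: B=0.00 Q=88.65 D=0.00 C=22.52
t=5.36: B=0.00 Q=88.65 D=0.00 C=22.52
t=6.12: B=0.00 Q=88.65 D=0.00 C=22.52
t=6.89: B=0.00 Q=88.65 D=0.00 C=22.52
Rates at T: R1=0.0000, R2=0.0000, R3=0.0000, R4=0.0000
dx/dt at T (Σ net stoichiometry × rate): B=-0.0000, Q=+0.0000, D=-0.0000, C=-0.0000
Largest |dx/dt| is |-0.0000| (B) < 0.05 → steady.

Steady state at T: yes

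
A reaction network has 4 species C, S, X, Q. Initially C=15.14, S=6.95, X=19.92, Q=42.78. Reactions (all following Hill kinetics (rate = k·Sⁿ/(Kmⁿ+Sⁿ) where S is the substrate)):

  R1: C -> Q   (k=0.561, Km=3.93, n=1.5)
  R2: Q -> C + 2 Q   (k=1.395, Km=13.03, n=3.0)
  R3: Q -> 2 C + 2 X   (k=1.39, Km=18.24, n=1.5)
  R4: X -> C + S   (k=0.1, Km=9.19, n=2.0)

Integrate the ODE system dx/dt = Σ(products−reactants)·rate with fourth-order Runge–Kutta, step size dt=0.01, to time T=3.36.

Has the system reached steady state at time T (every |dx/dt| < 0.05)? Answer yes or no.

Steady state at T: no

RK4 with dt=0.01: 336 steps to T=3.36. Trajectory (selected grid times):
t=0.00: C=15.14 S=6.95 X=19.92 Q=42.78
t=0.37: C=16.29 S=6.98 X=20.69 Q=43.06
t=0.75: C=17.48 S=7.01 X=21.49 Q=43.36
t=1.12: C=18.63 S=7.04 X=22.27 Q=43.64
t=1.49: C=19.79 S=7.08 X=23.05 Q=43.93
t=1.87: C=20.98 S=7.11 X=23.85 Q=44.23
t=2.24: C=22.13 S=7.14 X=24.63 Q=44.52
t=2.61: C=23.29 S=7.17 X=25.41 Q=44.81
t=2.99: C=24.48 S=7.21 X=26.22 Q=45.10
t=3.36: C=25.64 S=7.24 X=27.01 Q=45.39
Rates at T: R1=0.5292, R2=1.3628, R3=1.1078, R4=0.0896
dx/dt at T (Σ net stoichiometry × rate): C=+3.1388, S=+0.0896, X=+2.1260, Q=+0.7842
Largest |dx/dt| is |+3.1388| (C) ≥ 0.05 → not steady.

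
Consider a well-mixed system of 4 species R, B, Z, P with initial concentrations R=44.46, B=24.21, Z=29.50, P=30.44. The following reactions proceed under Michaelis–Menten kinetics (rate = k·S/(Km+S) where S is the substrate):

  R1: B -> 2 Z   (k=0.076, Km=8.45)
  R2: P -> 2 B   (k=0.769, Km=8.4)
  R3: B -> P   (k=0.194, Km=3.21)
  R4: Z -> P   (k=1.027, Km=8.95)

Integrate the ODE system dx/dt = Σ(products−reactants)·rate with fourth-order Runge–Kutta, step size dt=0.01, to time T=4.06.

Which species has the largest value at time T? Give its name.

Dominant species at T: R

RK4 with dt=0.01: 406 steps to T=4.06. Trajectory (selected grid times):
t=0.00: R=44.46 B=24.21 Z=29.50 P=30.44
t=0.45: R=44.46 B=24.65 Z=29.20 P=30.60
t=0.90: R=44.46 B=25.09 Z=28.89 P=30.76
t=1.35: R=44.46 B=25.53 Z=28.59 P=30.92
t=1.80: R=44.46 B=25.97 Z=28.29 P=31.07
t=2.26: R=44.46 B=26.42 Z=27.99 P=31.23
t=2.71: R=44.46 B=26.87 Z=27.69 P=31.39
t=3.16: R=44.46 B=27.31 Z=27.39 P=31.54
t=3.61: R=44.46 B=27.75 Z=27.10 P=31.69
t=4.06: R=44.46 B=28.19 Z=26.80 P=31.85
At T=4.06: R=44.46 B=28.19 Z=26.80 P=31.85; the largest is R.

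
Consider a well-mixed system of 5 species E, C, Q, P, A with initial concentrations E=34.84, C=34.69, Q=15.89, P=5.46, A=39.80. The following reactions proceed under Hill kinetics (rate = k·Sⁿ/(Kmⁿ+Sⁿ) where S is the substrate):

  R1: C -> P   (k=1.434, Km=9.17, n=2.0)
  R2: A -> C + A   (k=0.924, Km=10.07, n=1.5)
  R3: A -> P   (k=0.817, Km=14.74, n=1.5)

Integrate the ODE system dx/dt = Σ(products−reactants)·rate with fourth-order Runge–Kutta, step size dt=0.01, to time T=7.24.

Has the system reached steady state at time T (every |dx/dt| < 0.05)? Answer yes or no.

RK4 with dt=0.01: 724 steps to T=7.24. Trajectory (selected grid times):
t=0.00: E=34.84 C=34.69 Q=15.89 P=5.46 A=39.80
t=0.80: E=34.84 C=34.27 Q=15.89 P=7.06 A=39.27
t=1.61: E=34.84 C=33.85 Q=15.89 P=8.68 A=38.73
t=2.41: E=34.84 C=33.44 Q=15.89 P=10.28 A=38.20
t=3.22: E=34.84 C=33.02 Q=15.89 P=11.89 A=37.67
t=4.02: E=34.84 C=32.60 Q=15.89 P=13.48 A=37.15
t=4.83: E=34.84 C=32.18 Q=15.89 P=15.08 A=36.62
t=5.63: E=34.84 C=31.76 Q=15.89 P=16.66 A=36.10
t=6.44: E=34.84 C=31.34 Q=15.89 P=18.26 A=35.57
t=7.24: E=34.84 C=30.93 Q=15.89 P=19.83 A=35.06
Rates at T: R1=1.3181, R2=0.8007, R3=0.6420
dx/dt at T (Σ net stoichiometry × rate): E=+0.0000, C=-0.5174, Q=+0.0000, P=+1.9601, A=-0.6420
Largest |dx/dt| is |+1.9601| (P) ≥ 0.05 → not steady.

Steady state at T: no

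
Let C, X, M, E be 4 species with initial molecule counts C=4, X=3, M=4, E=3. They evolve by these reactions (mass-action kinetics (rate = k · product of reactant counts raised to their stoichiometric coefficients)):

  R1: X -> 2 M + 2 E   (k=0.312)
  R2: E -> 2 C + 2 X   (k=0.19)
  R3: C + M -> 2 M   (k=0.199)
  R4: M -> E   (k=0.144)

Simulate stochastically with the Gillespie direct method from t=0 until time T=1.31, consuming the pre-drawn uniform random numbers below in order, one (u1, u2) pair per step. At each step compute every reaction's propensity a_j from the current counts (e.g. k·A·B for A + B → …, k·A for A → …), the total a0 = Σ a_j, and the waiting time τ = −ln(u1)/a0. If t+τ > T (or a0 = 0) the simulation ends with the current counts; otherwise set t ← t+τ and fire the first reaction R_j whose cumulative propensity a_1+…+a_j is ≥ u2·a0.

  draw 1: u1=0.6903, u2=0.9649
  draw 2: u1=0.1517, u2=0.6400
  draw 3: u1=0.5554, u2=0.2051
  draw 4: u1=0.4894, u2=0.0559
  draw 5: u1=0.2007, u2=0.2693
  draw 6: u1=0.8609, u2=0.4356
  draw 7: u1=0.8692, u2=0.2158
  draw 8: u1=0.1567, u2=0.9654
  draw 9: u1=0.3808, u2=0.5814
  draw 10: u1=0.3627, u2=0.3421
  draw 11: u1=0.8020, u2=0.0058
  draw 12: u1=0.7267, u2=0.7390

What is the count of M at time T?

M at T = 11

t=0.000: C=4 X=3 M=4 E=3
Draw 1: a1=0.936, a2=0.570, a3=3.184, a4=0.576, a0=5.266; τ=−ln(0.6903)/5.266=0.070 → t=0.070; u2·a0=0.9649·5.266=5.081; a1+…+a3=4.690 < 5.081 ≤ a1+…+a4=5.266 → R4 fires; C=4 X=3 M=3 E=4
Draw 2: a1=0.936, a2=0.760, a3=2.388, a4=0.432, a0=4.516; τ=−ln(0.1517)/4.516=0.418 → t=0.488; u2·a0=0.6400·4.516=2.890; a1+a2=1.696 < 2.890 ≤ a1+…+a3=4.084 → R3 fires; C=3 X=3 M=4 E=4
Draw 3: a1=0.936, a2=0.760, a3=2.388, a4=0.576, a0=4.660; τ=−ln(0.5554)/4.660=0.126 → t=0.614; u2·a0=0.2051·4.660=0.956; a1=0.936 < 0.956 ≤ a1+a2=1.696 → R2 fires; C=5 X=5 M=4 E=3
Draw 4: a1=1.560, a2=0.570, a3=3.980, a4=0.576, a0=6.686; τ=−ln(0.4894)/6.686=0.107 → t=0.721; u2·a0=0.0559·6.686=0.374 ≤ a1=1.560 → R1 fires; C=5 X=4 M=6 E=5
Draw 5: a1=1.248, a2=0.950, a3=5.970, a4=0.864, a0=9.032; τ=−ln(0.2007)/9.032=0.178 → t=0.899; u2·a0=0.2693·9.032=2.432; a1+a2=2.198 < 2.432 ≤ a1+…+a3=8.168 → R3 fires; C=4 X=4 M=7 E=5
Draw 6: a1=1.248, a2=0.950, a3=5.572, a4=1.008, a0=8.778; τ=−ln(0.8609)/8.778=0.017 → t=0.916; u2·a0=0.4356·8.778=3.824; a1+a2=2.198 < 3.824 ≤ a1+…+a3=7.770 → R3 fires; C=3 X=4 M=8 E=5
Draw 7: a1=1.248, a2=0.950, a3=4.776, a4=1.152, a0=8.126; τ=−ln(0.8692)/8.126=0.017 → t=0.933; u2·a0=0.2158·8.126=1.754; a1=1.248 < 1.754 ≤ a1+a2=2.198 → R2 fires; C=5 X=6 M=8 E=4
Draw 8: a1=1.872, a2=0.760, a3=7.960, a4=1.152, a0=11.744; τ=−ln(0.1567)/11.744=0.158 → t=1.091; u2·a0=0.9654·11.744=11.338; a1+…+a3=10.592 < 11.338 ≤ a1+…+a4=11.744 → R4 fires; C=5 X=6 M=7 E=5
Draw 9: a1=1.872, a2=0.950, a3=6.965, a4=1.008, a0=10.795; τ=−ln(0.3808)/10.795=0.089 → t=1.180; u2·a0=0.5814·10.795=6.276; a1+a2=2.822 < 6.276 ≤ a1+…+a3=9.787 → R3 fires; C=4 X=6 M=8 E=5
Draw 10: a1=1.872, a2=0.950, a3=6.368, a4=1.152, a0=10.342; τ=−ln(0.3627)/10.342=0.098 → t=1.278; u2·a0=0.3421·10.342=3.538; a1+a2=2.822 < 3.538 ≤ a1+…+a3=9.190 → R3 fires; C=3 X=6 M=9 E=5
Draw 11: a1=1.872, a2=0.950, a3=5.373, a4=1.296, a0=9.491; τ=−ln(0.8020)/9.491=0.023 → t=1.302; u2·a0=0.0058·9.491=0.055 ≤ a1=1.872 → R1 fires; C=3 X=5 M=11 E=7
Draw 12: a1=1.560, a2=1.330, a3=6.567, a4=1.584, a0=11.041; τ=−ln(0.7267)/11.041=0.029 → t=1.331 > T=1.31: stop.
Read off M at T=1.31: 11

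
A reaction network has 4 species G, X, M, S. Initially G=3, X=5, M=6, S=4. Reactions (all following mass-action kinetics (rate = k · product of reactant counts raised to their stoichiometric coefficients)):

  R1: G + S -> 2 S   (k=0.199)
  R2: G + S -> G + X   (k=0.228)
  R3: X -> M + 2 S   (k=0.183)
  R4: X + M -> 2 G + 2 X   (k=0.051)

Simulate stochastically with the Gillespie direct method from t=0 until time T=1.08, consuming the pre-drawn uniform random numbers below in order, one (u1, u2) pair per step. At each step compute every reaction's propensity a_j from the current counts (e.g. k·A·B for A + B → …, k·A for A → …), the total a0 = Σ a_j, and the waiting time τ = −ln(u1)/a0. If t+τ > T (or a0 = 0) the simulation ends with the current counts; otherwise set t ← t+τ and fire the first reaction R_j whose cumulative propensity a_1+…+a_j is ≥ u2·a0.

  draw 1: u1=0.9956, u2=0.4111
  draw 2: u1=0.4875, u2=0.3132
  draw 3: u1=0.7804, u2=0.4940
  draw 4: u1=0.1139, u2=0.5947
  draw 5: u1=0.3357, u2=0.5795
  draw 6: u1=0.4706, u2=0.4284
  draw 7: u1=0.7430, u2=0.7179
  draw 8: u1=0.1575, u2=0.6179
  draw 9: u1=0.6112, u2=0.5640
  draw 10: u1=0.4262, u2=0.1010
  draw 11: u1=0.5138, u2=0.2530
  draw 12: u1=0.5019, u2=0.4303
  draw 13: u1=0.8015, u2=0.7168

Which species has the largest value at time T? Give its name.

t=0.000: G=3 X=5 M=6 S=4
Draw 1: a1=2.388, a2=2.736, a3=0.915, a4=1.530, a0=7.569; τ=−ln(0.9956)/7.569=0.001 → t=0.001; u2·a0=0.4111·7.569=3.112; a1=2.388 < 3.112 ≤ a1+a2=5.124 → R2 fires; G=3 X=6 M=6 S=3
Draw 2: a1=1.791, a2=2.052, a3=1.098, a4=1.836, a0=6.777; τ=−ln(0.4875)/6.777=0.106 → t=0.107; u2·a0=0.3132·6.777=2.123; a1=1.791 < 2.123 ≤ a1+a2=3.843 → R2 fires; G=3 X=7 M=6 S=2
Draw 3: a1=1.194, a2=1.368, a3=1.281, a4=2.142, a0=5.985; τ=−ln(0.7804)/5.985=0.041 → t=0.148; u2·a0=0.4940·5.985=2.957; a1+a2=2.562 < 2.957 ≤ a1+…+a3=3.843 → R3 fires; G=3 X=6 M=7 S=4
Draw 4: a1=2.388, a2=2.736, a3=1.098, a4=2.142, a0=8.364; τ=−ln(0.1139)/8.364=0.260 → t=0.408; u2·a0=0.5947·8.364=4.974; a1=2.388 < 4.974 ≤ a1+a2=5.124 → R2 fires; G=3 X=7 M=7 S=3
Draw 5: a1=1.791, a2=2.052, a3=1.281, a4=2.499, a0=7.623; τ=−ln(0.3357)/7.623=0.143 → t=0.551; u2·a0=0.5795·7.623=4.418; a1+a2=3.843 < 4.418 ≤ a1+…+a3=5.124 → R3 fires; G=3 X=6 M=8 S=5
Draw 6: a1=2.985, a2=3.420, a3=1.098, a4=2.448, a0=9.951; τ=−ln(0.4706)/9.951=0.076 → t=0.627; u2·a0=0.4284·9.951=4.263; a1=2.985 < 4.263 ≤ a1+a2=6.405 → R2 fires; G=3 X=7 M=8 S=4
Draw 7: a1=2.388, a2=2.736, a3=1.281, a4=2.856, a0=9.261; τ=−ln(0.7430)/9.261=0.032 → t=0.659; u2·a0=0.7179·9.261=6.648; a1+…+a3=6.405 < 6.648 ≤ a1+…+a4=9.261 → R4 fires; G=5 X=8 M=7 S=4
Draw 8: a1=3.980, a2=4.560, a3=1.464, a4=2.856, a0=12.860; τ=−ln(0.1575)/12.860=0.144 → t=0.803; u2·a0=0.6179·12.860=7.946; a1=3.980 < 7.946 ≤ a1+a2=8.540 → R2 fires; G=5 X=9 M=7 S=3
Draw 9: a1=2.985, a2=3.420, a3=1.647, a4=3.213, a0=11.265; τ=−ln(0.6112)/11.265=0.044 → t=0.846; u2·a0=0.5640·11.265=6.353; a1=2.985 < 6.353 ≤ a1+a2=6.405 → R2 fires; G=5 X=10 M=7 S=2
Draw 10: a1=1.990, a2=2.280, a3=1.830, a4=3.570, a0=9.670; τ=−ln(0.4262)/9.670=0.088 → t=0.934; u2·a0=0.1010·9.670=0.977 ≤ a1=1.990 → R1 fires; G=4 X=10 M=7 S=3
Draw 11: a1=2.388, a2=2.736, a3=1.830, a4=3.570, a0=10.524; τ=−ln(0.5138)/10.524=0.063 → t=0.998; u2·a0=0.2530·10.524=2.663; a1=2.388 < 2.663 ≤ a1+a2=5.124 → R2 fires; G=4 X=11 M=7 S=2
Draw 12: a1=1.592, a2=1.824, a3=2.013, a4=3.927, a0=9.356; τ=−ln(0.5019)/9.356=0.074 → t=1.071; u2·a0=0.4303·9.356=4.026; a1+a2=3.416 < 4.026 ≤ a1+…+a3=5.429 → R3 fires; G=4 X=10 M=8 S=4
Draw 13: a1=3.184, a2=3.648, a3=1.830, a4=4.080, a0=12.742; τ=−ln(0.8015)/12.742=0.017 → t=1.089 > T=1.08: stop.
At T=1.08: G=4 X=10 M=8 S=4; the largest is X.

Dominant species at T: X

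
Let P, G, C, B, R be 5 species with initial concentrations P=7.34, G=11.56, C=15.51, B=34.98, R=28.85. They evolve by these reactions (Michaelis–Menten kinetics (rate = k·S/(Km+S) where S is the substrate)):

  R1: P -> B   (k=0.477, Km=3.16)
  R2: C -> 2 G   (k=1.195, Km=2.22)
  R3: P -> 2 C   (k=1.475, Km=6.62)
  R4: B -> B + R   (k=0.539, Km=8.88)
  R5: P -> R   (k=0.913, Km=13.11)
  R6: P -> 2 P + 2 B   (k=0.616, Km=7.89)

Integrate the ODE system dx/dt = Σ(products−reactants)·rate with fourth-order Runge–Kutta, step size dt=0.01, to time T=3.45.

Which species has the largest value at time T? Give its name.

Dominant species at T: B

RK4 with dt=0.01: 345 steps to T=3.45. Trajectory (selected grid times):
t=0.00: P=7.34 G=11.56 C=15.51 B=34.98 R=28.85
t=0.38: P=6.91 G=12.36 C=15.69 B=35.33 R=29.14
t=0.77: P=6.49 G=13.17 C=15.86 B=35.67 R=29.42
t=1.15: P=6.08 G=13.97 C=16.01 B=36.00 R=29.70
t=1.53: P=5.70 G=14.77 C=16.14 B=36.32 R=29.97
t=1.92: P=5.31 G=15.59 C=16.25 B=36.64 R=30.25
t=2.30: P=4.95 G=16.39 C=16.34 B=36.93 R=30.51
t=2.68: P=4.60 G=17.19 C=16.41 B=37.22 R=30.77
t=3.07: P=4.26 G=18.01 C=16.46 B=37.50 R=31.03
t=3.45: P=3.94 G=18.81 C=16.49 B=37.76 R=31.28
At T=3.45: P=3.94 G=18.81 C=16.49 B=37.76 R=31.28; the largest is B.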